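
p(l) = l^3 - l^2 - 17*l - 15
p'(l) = 3*l^2 - 2*l - 17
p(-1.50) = 4.88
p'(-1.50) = -7.25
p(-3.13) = -2.25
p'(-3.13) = 18.65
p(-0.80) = -2.55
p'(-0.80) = -13.48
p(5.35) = 18.56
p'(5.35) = 58.17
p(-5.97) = -161.93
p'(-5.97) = 101.86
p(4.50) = -20.62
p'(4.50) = 34.75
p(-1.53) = 5.09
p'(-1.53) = -6.92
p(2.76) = -48.51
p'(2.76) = 0.33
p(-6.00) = -165.00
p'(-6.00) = 103.00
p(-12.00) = -1683.00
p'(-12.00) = 439.00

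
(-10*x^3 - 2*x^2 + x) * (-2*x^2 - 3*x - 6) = 20*x^5 + 34*x^4 + 64*x^3 + 9*x^2 - 6*x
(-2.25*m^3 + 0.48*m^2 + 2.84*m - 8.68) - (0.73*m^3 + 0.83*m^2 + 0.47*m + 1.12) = -2.98*m^3 - 0.35*m^2 + 2.37*m - 9.8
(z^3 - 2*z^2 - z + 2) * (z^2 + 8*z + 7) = z^5 + 6*z^4 - 10*z^3 - 20*z^2 + 9*z + 14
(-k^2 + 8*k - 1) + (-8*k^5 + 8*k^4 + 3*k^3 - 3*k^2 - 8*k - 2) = -8*k^5 + 8*k^4 + 3*k^3 - 4*k^2 - 3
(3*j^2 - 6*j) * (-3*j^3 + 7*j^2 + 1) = -9*j^5 + 39*j^4 - 42*j^3 + 3*j^2 - 6*j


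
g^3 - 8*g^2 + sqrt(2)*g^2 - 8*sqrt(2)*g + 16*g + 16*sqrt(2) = (g - 4)^2*(g + sqrt(2))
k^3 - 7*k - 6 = (k - 3)*(k + 1)*(k + 2)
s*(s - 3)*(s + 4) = s^3 + s^2 - 12*s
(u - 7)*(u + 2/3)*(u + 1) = u^3 - 16*u^2/3 - 11*u - 14/3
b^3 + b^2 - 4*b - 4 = (b - 2)*(b + 1)*(b + 2)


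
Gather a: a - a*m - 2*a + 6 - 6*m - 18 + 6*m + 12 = a*(-m - 1)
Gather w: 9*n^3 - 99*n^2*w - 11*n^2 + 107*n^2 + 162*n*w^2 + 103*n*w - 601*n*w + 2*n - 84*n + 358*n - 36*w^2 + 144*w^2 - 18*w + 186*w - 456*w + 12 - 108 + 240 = 9*n^3 + 96*n^2 + 276*n + w^2*(162*n + 108) + w*(-99*n^2 - 498*n - 288) + 144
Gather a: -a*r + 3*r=-a*r + 3*r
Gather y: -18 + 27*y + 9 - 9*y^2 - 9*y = -9*y^2 + 18*y - 9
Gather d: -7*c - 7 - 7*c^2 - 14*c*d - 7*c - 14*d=-7*c^2 - 14*c + d*(-14*c - 14) - 7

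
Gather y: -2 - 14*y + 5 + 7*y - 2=1 - 7*y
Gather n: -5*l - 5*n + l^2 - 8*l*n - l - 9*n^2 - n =l^2 - 6*l - 9*n^2 + n*(-8*l - 6)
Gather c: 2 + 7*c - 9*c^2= -9*c^2 + 7*c + 2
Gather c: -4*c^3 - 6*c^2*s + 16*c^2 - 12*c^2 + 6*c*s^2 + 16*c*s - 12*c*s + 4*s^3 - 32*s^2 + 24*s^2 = -4*c^3 + c^2*(4 - 6*s) + c*(6*s^2 + 4*s) + 4*s^3 - 8*s^2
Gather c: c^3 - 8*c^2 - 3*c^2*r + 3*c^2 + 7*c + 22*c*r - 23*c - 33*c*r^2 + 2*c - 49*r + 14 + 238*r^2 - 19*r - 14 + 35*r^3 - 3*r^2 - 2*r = c^3 + c^2*(-3*r - 5) + c*(-33*r^2 + 22*r - 14) + 35*r^3 + 235*r^2 - 70*r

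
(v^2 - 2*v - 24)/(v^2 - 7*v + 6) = (v + 4)/(v - 1)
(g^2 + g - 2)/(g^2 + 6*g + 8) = (g - 1)/(g + 4)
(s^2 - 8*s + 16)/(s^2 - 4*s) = (s - 4)/s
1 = 1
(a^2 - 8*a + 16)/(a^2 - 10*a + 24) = (a - 4)/(a - 6)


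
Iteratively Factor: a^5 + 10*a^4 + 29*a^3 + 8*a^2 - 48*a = (a + 4)*(a^4 + 6*a^3 + 5*a^2 - 12*a) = (a + 4)^2*(a^3 + 2*a^2 - 3*a) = a*(a + 4)^2*(a^2 + 2*a - 3) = a*(a - 1)*(a + 4)^2*(a + 3)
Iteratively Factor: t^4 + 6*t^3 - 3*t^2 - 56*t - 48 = (t - 3)*(t^3 + 9*t^2 + 24*t + 16) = (t - 3)*(t + 4)*(t^2 + 5*t + 4) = (t - 3)*(t + 1)*(t + 4)*(t + 4)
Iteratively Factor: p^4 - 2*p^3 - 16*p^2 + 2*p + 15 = (p + 1)*(p^3 - 3*p^2 - 13*p + 15) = (p - 1)*(p + 1)*(p^2 - 2*p - 15) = (p - 5)*(p - 1)*(p + 1)*(p + 3)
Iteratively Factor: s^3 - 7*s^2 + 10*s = (s - 2)*(s^2 - 5*s) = s*(s - 2)*(s - 5)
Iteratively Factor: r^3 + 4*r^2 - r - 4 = (r - 1)*(r^2 + 5*r + 4) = (r - 1)*(r + 1)*(r + 4)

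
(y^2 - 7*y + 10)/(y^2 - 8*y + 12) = (y - 5)/(y - 6)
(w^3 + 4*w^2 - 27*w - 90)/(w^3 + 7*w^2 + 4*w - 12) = (w^2 - 2*w - 15)/(w^2 + w - 2)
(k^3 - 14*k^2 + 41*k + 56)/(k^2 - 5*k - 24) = (k^2 - 6*k - 7)/(k + 3)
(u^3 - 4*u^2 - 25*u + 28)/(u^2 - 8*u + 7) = u + 4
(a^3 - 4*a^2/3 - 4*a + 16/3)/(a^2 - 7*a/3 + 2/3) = (3*a^2 + 2*a - 8)/(3*a - 1)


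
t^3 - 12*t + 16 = (t - 2)^2*(t + 4)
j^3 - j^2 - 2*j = j*(j - 2)*(j + 1)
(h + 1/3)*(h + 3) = h^2 + 10*h/3 + 1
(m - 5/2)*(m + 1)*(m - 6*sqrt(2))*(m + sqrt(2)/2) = m^4 - 11*sqrt(2)*m^3/2 - 3*m^3/2 - 17*m^2/2 + 33*sqrt(2)*m^2/4 + 9*m + 55*sqrt(2)*m/4 + 15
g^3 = g^3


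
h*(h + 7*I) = h^2 + 7*I*h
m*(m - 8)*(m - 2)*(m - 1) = m^4 - 11*m^3 + 26*m^2 - 16*m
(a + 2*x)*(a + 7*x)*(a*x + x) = a^3*x + 9*a^2*x^2 + a^2*x + 14*a*x^3 + 9*a*x^2 + 14*x^3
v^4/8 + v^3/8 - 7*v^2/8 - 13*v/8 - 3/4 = (v/4 + 1/2)*(v/2 + 1/2)*(v - 3)*(v + 1)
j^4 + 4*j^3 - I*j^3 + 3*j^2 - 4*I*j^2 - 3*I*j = j*(j + 1)*(j + 3)*(j - I)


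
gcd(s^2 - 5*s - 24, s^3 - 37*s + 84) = 1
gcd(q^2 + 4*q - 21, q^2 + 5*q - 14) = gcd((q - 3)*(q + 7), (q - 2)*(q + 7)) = q + 7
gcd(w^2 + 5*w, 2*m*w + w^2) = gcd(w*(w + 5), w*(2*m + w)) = w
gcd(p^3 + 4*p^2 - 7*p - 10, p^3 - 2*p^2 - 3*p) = p + 1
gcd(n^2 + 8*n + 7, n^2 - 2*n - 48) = 1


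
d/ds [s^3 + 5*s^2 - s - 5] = 3*s^2 + 10*s - 1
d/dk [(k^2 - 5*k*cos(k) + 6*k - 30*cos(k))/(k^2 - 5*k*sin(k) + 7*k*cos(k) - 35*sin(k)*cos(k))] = ((k^2 - 5*k*sin(k) + 7*k*cos(k) - 35*sin(2*k)/2)*(5*k*sin(k) + 2*k + 30*sin(k) - 5*cos(k) + 6) + (k^2 - 5*k*cos(k) + 6*k - 30*cos(k))*(7*k*sin(k) + 5*k*cos(k) - 2*k + 5*sin(k) - 7*cos(k) + 35*cos(2*k)))/((k - 5*sin(k))^2*(k + 7*cos(k))^2)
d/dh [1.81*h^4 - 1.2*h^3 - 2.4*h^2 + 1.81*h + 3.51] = 7.24*h^3 - 3.6*h^2 - 4.8*h + 1.81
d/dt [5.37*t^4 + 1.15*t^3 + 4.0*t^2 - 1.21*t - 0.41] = 21.48*t^3 + 3.45*t^2 + 8.0*t - 1.21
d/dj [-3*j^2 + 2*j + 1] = 2 - 6*j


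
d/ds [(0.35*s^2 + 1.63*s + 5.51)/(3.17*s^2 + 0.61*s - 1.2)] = (-4.9536*s^2 - 35.7734*s - 5.3171)/(10.0489*s^4 + 3.8674*s^3 - 7.2359*s^2 - 1.464*s + 1.44)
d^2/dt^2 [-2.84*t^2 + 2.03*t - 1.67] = -5.68000000000000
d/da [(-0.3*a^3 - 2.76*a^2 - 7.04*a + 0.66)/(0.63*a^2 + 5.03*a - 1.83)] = (-0.189*a^4 - 3.018*a^3 - 7.8006*a^2 + 9.27*a + 9.5634)/(0.3969*a^4 + 6.3378*a^3 + 22.9951*a^2 - 18.4098*a + 3.3489)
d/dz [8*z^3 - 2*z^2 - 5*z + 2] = 24*z^2 - 4*z - 5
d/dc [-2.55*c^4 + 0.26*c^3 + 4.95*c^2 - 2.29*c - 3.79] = -10.2*c^3 + 0.78*c^2 + 9.9*c - 2.29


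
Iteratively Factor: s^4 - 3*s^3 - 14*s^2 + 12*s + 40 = (s + 2)*(s^3 - 5*s^2 - 4*s + 20) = (s + 2)^2*(s^2 - 7*s + 10) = (s - 2)*(s + 2)^2*(s - 5)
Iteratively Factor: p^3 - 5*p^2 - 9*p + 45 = (p + 3)*(p^2 - 8*p + 15) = (p - 3)*(p + 3)*(p - 5)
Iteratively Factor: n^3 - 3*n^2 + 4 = (n - 2)*(n^2 - n - 2) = (n - 2)*(n + 1)*(n - 2)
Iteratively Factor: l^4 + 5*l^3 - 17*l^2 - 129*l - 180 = (l + 3)*(l^3 + 2*l^2 - 23*l - 60) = (l - 5)*(l + 3)*(l^2 + 7*l + 12) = (l - 5)*(l + 3)^2*(l + 4)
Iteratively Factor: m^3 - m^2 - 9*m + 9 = (m + 3)*(m^2 - 4*m + 3) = (m - 1)*(m + 3)*(m - 3)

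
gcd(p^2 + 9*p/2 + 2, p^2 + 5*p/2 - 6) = p + 4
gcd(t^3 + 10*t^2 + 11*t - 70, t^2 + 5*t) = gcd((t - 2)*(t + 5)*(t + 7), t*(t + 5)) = t + 5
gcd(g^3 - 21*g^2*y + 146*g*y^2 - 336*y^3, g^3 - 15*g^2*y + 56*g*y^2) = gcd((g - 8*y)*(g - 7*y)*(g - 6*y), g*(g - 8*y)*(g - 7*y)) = g^2 - 15*g*y + 56*y^2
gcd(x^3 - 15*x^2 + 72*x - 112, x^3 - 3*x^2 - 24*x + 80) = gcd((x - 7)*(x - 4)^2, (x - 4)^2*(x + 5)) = x^2 - 8*x + 16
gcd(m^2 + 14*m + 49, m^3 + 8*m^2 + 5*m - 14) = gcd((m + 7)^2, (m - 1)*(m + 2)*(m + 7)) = m + 7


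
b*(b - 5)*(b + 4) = b^3 - b^2 - 20*b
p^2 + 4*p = p*(p + 4)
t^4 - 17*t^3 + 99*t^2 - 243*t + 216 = (t - 8)*(t - 3)^3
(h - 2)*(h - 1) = h^2 - 3*h + 2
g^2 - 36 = (g - 6)*(g + 6)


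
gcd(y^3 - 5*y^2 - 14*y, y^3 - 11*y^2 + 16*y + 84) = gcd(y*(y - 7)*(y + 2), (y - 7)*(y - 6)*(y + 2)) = y^2 - 5*y - 14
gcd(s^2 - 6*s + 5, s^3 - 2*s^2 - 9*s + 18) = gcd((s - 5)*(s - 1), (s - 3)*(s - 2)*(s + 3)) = 1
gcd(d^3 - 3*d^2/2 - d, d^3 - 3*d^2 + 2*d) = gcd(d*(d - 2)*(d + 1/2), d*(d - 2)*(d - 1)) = d^2 - 2*d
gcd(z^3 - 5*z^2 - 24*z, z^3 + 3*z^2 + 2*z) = z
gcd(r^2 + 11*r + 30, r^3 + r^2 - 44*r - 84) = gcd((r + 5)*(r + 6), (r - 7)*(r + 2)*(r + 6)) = r + 6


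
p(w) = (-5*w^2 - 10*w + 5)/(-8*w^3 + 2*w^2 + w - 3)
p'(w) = (-10*w - 10)/(-8*w^3 + 2*w^2 + w - 3) + (-5*w^2 - 10*w + 5)*(24*w^2 - 4*w - 1)/(-8*w^3 + 2*w^2 + w - 3)^2 = 5*(-8*w^4 - 32*w^3 + 27*w^2 + 2*w + 5)/(64*w^6 - 32*w^5 - 12*w^4 + 52*w^3 - 11*w^2 - 6*w + 9)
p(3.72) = 0.26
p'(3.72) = -0.09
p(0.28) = -0.66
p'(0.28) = 4.62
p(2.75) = 0.40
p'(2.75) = -0.20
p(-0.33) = -2.75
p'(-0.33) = 5.22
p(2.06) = 0.59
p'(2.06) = -0.39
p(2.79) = 0.39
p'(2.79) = -0.19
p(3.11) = 0.34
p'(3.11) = -0.15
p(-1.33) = 0.52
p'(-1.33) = 1.54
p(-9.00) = -0.05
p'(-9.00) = 0.00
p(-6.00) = -0.06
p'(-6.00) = 0.00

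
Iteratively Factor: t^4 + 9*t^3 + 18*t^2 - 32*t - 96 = (t + 3)*(t^3 + 6*t^2 - 32) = (t - 2)*(t + 3)*(t^2 + 8*t + 16) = (t - 2)*(t + 3)*(t + 4)*(t + 4)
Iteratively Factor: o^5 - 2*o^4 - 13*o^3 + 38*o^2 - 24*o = (o - 2)*(o^4 - 13*o^2 + 12*o) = (o - 3)*(o - 2)*(o^3 + 3*o^2 - 4*o) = (o - 3)*(o - 2)*(o + 4)*(o^2 - o) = (o - 3)*(o - 2)*(o - 1)*(o + 4)*(o)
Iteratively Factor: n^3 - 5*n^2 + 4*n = (n - 1)*(n^2 - 4*n) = n*(n - 1)*(n - 4)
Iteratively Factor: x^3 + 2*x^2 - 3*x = (x + 3)*(x^2 - x) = (x - 1)*(x + 3)*(x)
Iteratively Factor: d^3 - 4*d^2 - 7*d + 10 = (d - 1)*(d^2 - 3*d - 10) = (d - 1)*(d + 2)*(d - 5)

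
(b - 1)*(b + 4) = b^2 + 3*b - 4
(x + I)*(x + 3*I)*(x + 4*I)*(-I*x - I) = -I*x^4 + 8*x^3 - I*x^3 + 8*x^2 + 19*I*x^2 - 12*x + 19*I*x - 12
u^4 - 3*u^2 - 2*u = u*(u - 2)*(u + 1)^2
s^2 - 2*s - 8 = (s - 4)*(s + 2)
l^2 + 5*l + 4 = (l + 1)*(l + 4)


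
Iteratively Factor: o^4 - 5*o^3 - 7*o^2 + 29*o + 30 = (o + 2)*(o^3 - 7*o^2 + 7*o + 15) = (o + 1)*(o + 2)*(o^2 - 8*o + 15) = (o - 5)*(o + 1)*(o + 2)*(o - 3)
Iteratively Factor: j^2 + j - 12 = (j + 4)*(j - 3)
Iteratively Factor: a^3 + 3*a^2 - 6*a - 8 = (a - 2)*(a^2 + 5*a + 4) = (a - 2)*(a + 1)*(a + 4)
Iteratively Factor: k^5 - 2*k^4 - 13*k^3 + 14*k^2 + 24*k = (k + 3)*(k^4 - 5*k^3 + 2*k^2 + 8*k) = (k + 1)*(k + 3)*(k^3 - 6*k^2 + 8*k) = k*(k + 1)*(k + 3)*(k^2 - 6*k + 8) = k*(k - 2)*(k + 1)*(k + 3)*(k - 4)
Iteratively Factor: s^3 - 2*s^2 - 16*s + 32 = (s + 4)*(s^2 - 6*s + 8) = (s - 4)*(s + 4)*(s - 2)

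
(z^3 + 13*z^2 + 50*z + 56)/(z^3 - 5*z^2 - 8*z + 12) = (z^2 + 11*z + 28)/(z^2 - 7*z + 6)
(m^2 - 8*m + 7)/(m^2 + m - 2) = (m - 7)/(m + 2)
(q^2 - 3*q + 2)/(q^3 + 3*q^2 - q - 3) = (q - 2)/(q^2 + 4*q + 3)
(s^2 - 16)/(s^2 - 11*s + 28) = (s + 4)/(s - 7)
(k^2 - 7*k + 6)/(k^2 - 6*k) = (k - 1)/k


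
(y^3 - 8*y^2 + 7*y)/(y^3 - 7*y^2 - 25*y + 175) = y*(y - 1)/(y^2 - 25)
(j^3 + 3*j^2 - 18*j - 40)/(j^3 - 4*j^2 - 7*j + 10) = (j^2 + j - 20)/(j^2 - 6*j + 5)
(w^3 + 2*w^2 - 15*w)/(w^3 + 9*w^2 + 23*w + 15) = w*(w - 3)/(w^2 + 4*w + 3)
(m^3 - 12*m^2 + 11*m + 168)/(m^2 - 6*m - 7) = (m^2 - 5*m - 24)/(m + 1)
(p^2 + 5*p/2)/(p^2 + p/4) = 2*(2*p + 5)/(4*p + 1)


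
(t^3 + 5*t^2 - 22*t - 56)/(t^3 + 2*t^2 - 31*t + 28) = (t + 2)/(t - 1)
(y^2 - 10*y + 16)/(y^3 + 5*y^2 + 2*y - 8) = (y^2 - 10*y + 16)/(y^3 + 5*y^2 + 2*y - 8)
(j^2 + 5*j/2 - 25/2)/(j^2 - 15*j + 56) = (2*j^2 + 5*j - 25)/(2*(j^2 - 15*j + 56))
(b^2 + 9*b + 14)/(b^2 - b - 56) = (b + 2)/(b - 8)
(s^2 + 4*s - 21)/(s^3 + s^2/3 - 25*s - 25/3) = 3*(s^2 + 4*s - 21)/(3*s^3 + s^2 - 75*s - 25)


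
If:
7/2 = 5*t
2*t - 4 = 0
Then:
No Solution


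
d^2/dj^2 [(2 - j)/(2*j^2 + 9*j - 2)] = 2*(-(j - 2)*(4*j + 9)^2 + (6*j + 5)*(2*j^2 + 9*j - 2))/(2*j^2 + 9*j - 2)^3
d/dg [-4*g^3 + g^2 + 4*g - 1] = -12*g^2 + 2*g + 4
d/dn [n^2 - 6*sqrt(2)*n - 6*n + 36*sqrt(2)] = 2*n - 6*sqrt(2) - 6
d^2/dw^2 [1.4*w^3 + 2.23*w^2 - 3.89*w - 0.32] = 8.4*w + 4.46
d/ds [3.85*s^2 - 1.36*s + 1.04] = 7.7*s - 1.36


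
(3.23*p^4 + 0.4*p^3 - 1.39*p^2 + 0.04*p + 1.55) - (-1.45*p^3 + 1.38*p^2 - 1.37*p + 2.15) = 3.23*p^4 + 1.85*p^3 - 2.77*p^2 + 1.41*p - 0.6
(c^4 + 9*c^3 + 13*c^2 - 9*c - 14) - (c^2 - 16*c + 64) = c^4 + 9*c^3 + 12*c^2 + 7*c - 78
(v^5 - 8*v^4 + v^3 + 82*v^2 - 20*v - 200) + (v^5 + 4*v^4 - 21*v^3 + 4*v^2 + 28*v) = 2*v^5 - 4*v^4 - 20*v^3 + 86*v^2 + 8*v - 200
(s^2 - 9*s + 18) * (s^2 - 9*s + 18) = s^4 - 18*s^3 + 117*s^2 - 324*s + 324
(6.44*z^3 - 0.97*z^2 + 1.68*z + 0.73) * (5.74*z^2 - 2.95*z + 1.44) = 36.9656*z^5 - 24.5658*z^4 + 21.7783*z^3 - 2.1626*z^2 + 0.2657*z + 1.0512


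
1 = 1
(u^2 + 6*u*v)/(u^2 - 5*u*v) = (u + 6*v)/(u - 5*v)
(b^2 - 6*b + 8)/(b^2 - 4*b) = (b - 2)/b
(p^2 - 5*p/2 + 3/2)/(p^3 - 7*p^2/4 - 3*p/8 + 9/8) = 4/(4*p + 3)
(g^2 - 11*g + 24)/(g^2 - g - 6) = (g - 8)/(g + 2)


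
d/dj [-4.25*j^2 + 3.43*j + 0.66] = 3.43 - 8.5*j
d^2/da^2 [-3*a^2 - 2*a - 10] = -6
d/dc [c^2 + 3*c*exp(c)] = 3*c*exp(c) + 2*c + 3*exp(c)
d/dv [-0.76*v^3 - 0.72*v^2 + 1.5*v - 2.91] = -2.28*v^2 - 1.44*v + 1.5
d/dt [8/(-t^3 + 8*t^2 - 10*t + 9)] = 8*(3*t^2 - 16*t + 10)/(t^3 - 8*t^2 + 10*t - 9)^2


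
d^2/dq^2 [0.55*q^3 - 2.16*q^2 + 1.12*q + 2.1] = 3.3*q - 4.32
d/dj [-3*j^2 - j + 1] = -6*j - 1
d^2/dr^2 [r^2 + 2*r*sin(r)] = -2*r*sin(r) + 4*cos(r) + 2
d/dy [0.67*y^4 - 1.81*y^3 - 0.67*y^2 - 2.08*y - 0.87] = 2.68*y^3 - 5.43*y^2 - 1.34*y - 2.08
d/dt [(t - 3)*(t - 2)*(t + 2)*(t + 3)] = 4*t^3 - 26*t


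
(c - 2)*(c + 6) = c^2 + 4*c - 12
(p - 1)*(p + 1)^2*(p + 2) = p^4 + 3*p^3 + p^2 - 3*p - 2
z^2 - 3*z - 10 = (z - 5)*(z + 2)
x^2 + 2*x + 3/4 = (x + 1/2)*(x + 3/2)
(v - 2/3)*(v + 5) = v^2 + 13*v/3 - 10/3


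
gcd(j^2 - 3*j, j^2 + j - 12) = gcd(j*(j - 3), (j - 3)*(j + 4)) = j - 3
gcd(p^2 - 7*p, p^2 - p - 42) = p - 7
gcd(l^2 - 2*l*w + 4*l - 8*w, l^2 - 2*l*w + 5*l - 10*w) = -l + 2*w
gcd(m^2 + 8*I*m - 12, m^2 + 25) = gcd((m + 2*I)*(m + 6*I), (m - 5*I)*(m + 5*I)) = 1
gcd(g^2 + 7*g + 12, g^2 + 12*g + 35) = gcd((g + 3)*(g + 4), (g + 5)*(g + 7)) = 1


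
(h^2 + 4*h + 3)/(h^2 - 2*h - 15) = (h + 1)/(h - 5)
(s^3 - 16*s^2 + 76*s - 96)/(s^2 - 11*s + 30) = (s^2 - 10*s + 16)/(s - 5)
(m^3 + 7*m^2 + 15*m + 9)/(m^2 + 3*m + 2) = (m^2 + 6*m + 9)/(m + 2)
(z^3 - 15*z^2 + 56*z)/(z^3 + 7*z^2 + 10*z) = (z^2 - 15*z + 56)/(z^2 + 7*z + 10)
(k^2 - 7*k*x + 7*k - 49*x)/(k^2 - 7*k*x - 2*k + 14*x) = (k + 7)/(k - 2)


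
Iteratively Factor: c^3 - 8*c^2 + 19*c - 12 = (c - 1)*(c^2 - 7*c + 12) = (c - 3)*(c - 1)*(c - 4)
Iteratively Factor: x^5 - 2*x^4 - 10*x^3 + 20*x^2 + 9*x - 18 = (x - 2)*(x^4 - 10*x^2 + 9) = (x - 2)*(x + 1)*(x^3 - x^2 - 9*x + 9) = (x - 2)*(x - 1)*(x + 1)*(x^2 - 9) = (x - 2)*(x - 1)*(x + 1)*(x + 3)*(x - 3)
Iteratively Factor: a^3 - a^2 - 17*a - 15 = (a + 3)*(a^2 - 4*a - 5) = (a - 5)*(a + 3)*(a + 1)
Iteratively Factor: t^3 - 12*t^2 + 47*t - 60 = (t - 5)*(t^2 - 7*t + 12) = (t - 5)*(t - 3)*(t - 4)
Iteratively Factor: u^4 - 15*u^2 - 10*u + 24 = (u - 4)*(u^3 + 4*u^2 + u - 6) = (u - 4)*(u - 1)*(u^2 + 5*u + 6) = (u - 4)*(u - 1)*(u + 3)*(u + 2)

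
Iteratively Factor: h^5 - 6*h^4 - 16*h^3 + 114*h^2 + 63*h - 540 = (h - 5)*(h^4 - h^3 - 21*h^2 + 9*h + 108) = (h - 5)*(h - 4)*(h^3 + 3*h^2 - 9*h - 27) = (h - 5)*(h - 4)*(h - 3)*(h^2 + 6*h + 9) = (h - 5)*(h - 4)*(h - 3)*(h + 3)*(h + 3)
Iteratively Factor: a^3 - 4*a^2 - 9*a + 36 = (a + 3)*(a^2 - 7*a + 12) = (a - 4)*(a + 3)*(a - 3)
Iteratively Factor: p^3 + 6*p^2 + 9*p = (p + 3)*(p^2 + 3*p) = (p + 3)^2*(p)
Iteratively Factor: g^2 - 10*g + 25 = (g - 5)*(g - 5)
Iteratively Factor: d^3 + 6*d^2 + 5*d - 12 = (d + 4)*(d^2 + 2*d - 3) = (d - 1)*(d + 4)*(d + 3)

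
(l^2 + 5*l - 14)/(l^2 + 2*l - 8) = (l + 7)/(l + 4)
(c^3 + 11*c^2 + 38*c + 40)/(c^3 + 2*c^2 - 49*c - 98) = (c^2 + 9*c + 20)/(c^2 - 49)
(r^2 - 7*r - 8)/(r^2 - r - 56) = (r + 1)/(r + 7)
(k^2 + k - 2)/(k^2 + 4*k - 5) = (k + 2)/(k + 5)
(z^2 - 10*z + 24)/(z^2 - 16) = (z - 6)/(z + 4)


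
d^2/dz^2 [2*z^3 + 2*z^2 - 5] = 12*z + 4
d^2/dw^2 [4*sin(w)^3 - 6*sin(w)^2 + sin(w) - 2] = -4*sin(w) + 9*sin(3*w) - 12*cos(2*w)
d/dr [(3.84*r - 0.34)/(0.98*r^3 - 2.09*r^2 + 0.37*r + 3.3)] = (-7.5264*r^3 + 9.0252*r^2 - 1.4212*r + 12.7978)/(0.9604*r^6 - 4.0964*r^5 + 5.0933*r^4 + 4.9214*r^3 - 13.6571*r^2 + 2.442*r + 10.89)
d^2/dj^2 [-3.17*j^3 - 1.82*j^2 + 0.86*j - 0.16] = -19.02*j - 3.64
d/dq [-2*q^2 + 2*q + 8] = 2 - 4*q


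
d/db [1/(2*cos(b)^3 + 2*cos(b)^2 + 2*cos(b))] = (sin(b)^3/(2*cos(b)^2) + 2*sin(b) + tan(b))/(cos(b)^2 + cos(b) + 1)^2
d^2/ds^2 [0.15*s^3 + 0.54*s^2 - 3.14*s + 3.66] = 0.9*s + 1.08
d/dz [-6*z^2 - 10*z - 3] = -12*z - 10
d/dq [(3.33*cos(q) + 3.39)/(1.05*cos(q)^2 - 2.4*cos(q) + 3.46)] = (3.4965*cos(q)^2 + 7.119*cos(q) - 19.6578)*sin(q)/(1.1025*cos(q)^4 - 5.04*cos(q)^3 + 13.026*cos(q)^2 - 16.608*cos(q) + 11.9716)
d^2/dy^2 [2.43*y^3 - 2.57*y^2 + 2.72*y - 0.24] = 14.58*y - 5.14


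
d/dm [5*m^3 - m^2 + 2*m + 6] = 15*m^2 - 2*m + 2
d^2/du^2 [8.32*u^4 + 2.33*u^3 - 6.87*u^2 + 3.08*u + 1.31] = 99.84*u^2 + 13.98*u - 13.74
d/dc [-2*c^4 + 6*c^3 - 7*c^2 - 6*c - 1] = -8*c^3 + 18*c^2 - 14*c - 6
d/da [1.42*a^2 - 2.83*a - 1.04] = 2.84*a - 2.83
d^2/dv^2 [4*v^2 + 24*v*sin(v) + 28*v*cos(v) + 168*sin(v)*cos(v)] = -24*v*sin(v) - 28*v*cos(v) - 56*sin(v) - 336*sin(2*v) + 48*cos(v) + 8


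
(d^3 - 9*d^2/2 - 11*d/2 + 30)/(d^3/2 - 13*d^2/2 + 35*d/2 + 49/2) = (2*d^3 - 9*d^2 - 11*d + 60)/(d^3 - 13*d^2 + 35*d + 49)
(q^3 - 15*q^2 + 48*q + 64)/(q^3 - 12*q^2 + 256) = (q + 1)/(q + 4)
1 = 1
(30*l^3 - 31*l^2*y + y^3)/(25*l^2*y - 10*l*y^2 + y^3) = (-6*l^2 + 5*l*y + y^2)/(y*(-5*l + y))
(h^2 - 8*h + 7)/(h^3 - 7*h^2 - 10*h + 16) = (h - 7)/(h^2 - 6*h - 16)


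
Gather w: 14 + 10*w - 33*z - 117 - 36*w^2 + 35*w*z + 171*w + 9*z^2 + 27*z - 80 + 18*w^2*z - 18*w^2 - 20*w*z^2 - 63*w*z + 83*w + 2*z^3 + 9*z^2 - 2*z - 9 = w^2*(18*z - 54) + w*(-20*z^2 - 28*z + 264) + 2*z^3 + 18*z^2 - 8*z - 192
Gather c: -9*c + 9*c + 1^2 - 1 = 0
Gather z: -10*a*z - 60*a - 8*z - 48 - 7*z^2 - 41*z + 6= -60*a - 7*z^2 + z*(-10*a - 49) - 42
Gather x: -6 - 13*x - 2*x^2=-2*x^2 - 13*x - 6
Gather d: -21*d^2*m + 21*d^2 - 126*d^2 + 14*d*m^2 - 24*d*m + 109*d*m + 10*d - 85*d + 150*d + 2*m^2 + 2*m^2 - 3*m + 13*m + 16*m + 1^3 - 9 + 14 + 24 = d^2*(-21*m - 105) + d*(14*m^2 + 85*m + 75) + 4*m^2 + 26*m + 30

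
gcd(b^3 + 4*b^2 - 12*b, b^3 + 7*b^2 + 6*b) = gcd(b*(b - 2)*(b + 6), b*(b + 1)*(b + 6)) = b^2 + 6*b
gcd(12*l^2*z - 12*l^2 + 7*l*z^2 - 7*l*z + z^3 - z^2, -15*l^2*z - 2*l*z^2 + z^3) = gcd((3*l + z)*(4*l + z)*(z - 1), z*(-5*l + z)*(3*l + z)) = 3*l + z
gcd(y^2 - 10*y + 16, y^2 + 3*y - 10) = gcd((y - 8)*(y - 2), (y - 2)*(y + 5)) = y - 2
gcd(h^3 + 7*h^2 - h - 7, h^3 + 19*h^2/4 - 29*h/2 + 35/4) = h^2 + 6*h - 7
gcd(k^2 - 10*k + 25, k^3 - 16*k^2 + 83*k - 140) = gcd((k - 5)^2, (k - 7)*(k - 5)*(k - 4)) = k - 5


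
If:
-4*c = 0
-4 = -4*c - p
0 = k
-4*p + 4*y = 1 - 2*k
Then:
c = 0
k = 0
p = 4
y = 17/4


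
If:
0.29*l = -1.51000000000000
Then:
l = -5.21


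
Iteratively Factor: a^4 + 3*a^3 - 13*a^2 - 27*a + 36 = (a - 3)*(a^3 + 6*a^2 + 5*a - 12) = (a - 3)*(a + 3)*(a^2 + 3*a - 4) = (a - 3)*(a - 1)*(a + 3)*(a + 4)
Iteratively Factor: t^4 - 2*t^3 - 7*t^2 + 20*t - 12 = (t - 2)*(t^3 - 7*t + 6) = (t - 2)*(t + 3)*(t^2 - 3*t + 2) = (t - 2)*(t - 1)*(t + 3)*(t - 2)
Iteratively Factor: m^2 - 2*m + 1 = (m - 1)*(m - 1)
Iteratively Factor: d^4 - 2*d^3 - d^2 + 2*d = (d + 1)*(d^3 - 3*d^2 + 2*d) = (d - 2)*(d + 1)*(d^2 - d) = (d - 2)*(d - 1)*(d + 1)*(d)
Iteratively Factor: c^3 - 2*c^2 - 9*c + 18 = (c - 3)*(c^2 + c - 6) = (c - 3)*(c + 3)*(c - 2)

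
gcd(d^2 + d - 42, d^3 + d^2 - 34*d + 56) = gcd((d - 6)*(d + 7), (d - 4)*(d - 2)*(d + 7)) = d + 7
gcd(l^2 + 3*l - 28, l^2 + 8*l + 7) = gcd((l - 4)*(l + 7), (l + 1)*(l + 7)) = l + 7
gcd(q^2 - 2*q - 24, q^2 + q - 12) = q + 4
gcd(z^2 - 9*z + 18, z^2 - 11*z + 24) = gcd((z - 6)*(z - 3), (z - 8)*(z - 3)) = z - 3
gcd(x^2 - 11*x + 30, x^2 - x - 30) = x - 6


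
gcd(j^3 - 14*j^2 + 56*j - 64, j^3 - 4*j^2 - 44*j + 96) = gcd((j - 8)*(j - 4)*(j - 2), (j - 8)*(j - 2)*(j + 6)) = j^2 - 10*j + 16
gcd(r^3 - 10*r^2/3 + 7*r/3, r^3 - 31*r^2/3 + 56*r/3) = r^2 - 7*r/3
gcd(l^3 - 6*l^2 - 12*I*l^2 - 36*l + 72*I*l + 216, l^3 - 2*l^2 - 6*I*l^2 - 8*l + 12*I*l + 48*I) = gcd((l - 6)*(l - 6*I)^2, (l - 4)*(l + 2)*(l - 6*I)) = l - 6*I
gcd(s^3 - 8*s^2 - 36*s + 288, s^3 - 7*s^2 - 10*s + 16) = s - 8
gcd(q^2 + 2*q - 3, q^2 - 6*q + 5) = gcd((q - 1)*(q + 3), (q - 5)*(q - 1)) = q - 1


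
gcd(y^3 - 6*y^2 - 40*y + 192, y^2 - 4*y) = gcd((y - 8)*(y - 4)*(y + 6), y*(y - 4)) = y - 4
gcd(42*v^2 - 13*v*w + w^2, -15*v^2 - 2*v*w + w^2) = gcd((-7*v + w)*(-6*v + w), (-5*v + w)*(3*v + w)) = 1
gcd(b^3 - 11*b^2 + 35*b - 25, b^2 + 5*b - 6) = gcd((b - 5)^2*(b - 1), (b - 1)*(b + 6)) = b - 1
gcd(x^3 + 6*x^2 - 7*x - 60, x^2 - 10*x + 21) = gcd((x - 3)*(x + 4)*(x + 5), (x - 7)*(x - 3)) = x - 3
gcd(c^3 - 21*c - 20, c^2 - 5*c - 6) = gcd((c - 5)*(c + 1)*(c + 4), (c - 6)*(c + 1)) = c + 1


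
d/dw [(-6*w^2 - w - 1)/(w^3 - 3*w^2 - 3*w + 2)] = (6*w^4 + 2*w^3 + 18*w^2 - 30*w - 5)/(w^6 - 6*w^5 + 3*w^4 + 22*w^3 - 3*w^2 - 12*w + 4)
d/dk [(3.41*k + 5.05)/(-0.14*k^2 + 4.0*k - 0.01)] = (0.4774*k^2 + 1.414*k - 20.2341)/(0.0196*k^4 - 1.12*k^3 + 16.0028*k^2 - 0.08*k + 0.0001)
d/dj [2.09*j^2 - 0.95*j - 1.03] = 4.18*j - 0.95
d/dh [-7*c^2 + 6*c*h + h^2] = 6*c + 2*h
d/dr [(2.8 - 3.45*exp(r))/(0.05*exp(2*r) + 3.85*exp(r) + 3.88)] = (0.1725*exp(2*r) - 0.279999999999999*exp(r) - 24.166)*exp(r)/(0.0025*exp(4*r) + 0.385*exp(3*r) + 15.2105*exp(2*r) + 29.876*exp(r) + 15.0544)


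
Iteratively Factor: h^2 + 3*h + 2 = (h + 2)*(h + 1)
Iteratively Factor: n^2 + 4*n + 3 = (n + 1)*(n + 3)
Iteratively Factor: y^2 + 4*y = (y + 4)*(y)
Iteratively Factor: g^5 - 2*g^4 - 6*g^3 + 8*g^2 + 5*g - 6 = (g - 1)*(g^4 - g^3 - 7*g^2 + g + 6) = (g - 1)^2*(g^3 - 7*g - 6) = (g - 1)^2*(g + 2)*(g^2 - 2*g - 3) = (g - 1)^2*(g + 1)*(g + 2)*(g - 3)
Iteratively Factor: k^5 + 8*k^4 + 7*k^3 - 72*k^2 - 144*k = (k + 3)*(k^4 + 5*k^3 - 8*k^2 - 48*k) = (k + 3)*(k + 4)*(k^3 + k^2 - 12*k) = (k + 3)*(k + 4)^2*(k^2 - 3*k) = k*(k + 3)*(k + 4)^2*(k - 3)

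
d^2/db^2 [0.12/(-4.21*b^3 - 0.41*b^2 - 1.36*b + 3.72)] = ((3.0312*b + 0.0984)*(4.21*b^3 + 0.41*b^2 + 1.36*b - 3.72) - 0.12*(12.63*b^2 + 0.82*b + 1.36)*(25.26*b^2 + 1.64*b + 2.72))/(4.21*b^3 + 0.41*b^2 + 1.36*b - 3.72)^3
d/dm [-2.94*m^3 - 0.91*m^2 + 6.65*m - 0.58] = -8.82*m^2 - 1.82*m + 6.65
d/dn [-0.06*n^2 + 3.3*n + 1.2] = 3.3 - 0.12*n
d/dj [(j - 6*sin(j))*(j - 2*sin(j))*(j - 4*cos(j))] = (j - 6*sin(j))*(j - 2*sin(j))*(4*sin(j) + 1) - (j - 6*sin(j))*(j - 4*cos(j))*(2*cos(j) - 1) - (j - 2*sin(j))*(j - 4*cos(j))*(6*cos(j) - 1)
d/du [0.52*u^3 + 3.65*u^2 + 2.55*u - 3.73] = 1.56*u^2 + 7.3*u + 2.55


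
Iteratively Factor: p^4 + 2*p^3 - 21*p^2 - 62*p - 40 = (p + 2)*(p^3 - 21*p - 20) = (p - 5)*(p + 2)*(p^2 + 5*p + 4) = (p - 5)*(p + 1)*(p + 2)*(p + 4)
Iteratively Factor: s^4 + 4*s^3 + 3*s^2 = (s)*(s^3 + 4*s^2 + 3*s) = s^2*(s^2 + 4*s + 3) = s^2*(s + 3)*(s + 1)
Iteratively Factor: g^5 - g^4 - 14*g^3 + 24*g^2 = (g)*(g^4 - g^3 - 14*g^2 + 24*g) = g^2*(g^3 - g^2 - 14*g + 24) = g^2*(g - 3)*(g^2 + 2*g - 8) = g^2*(g - 3)*(g + 4)*(g - 2)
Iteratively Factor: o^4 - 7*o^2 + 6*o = (o)*(o^3 - 7*o + 6) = o*(o - 2)*(o^2 + 2*o - 3) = o*(o - 2)*(o + 3)*(o - 1)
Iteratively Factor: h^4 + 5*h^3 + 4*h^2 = (h + 4)*(h^3 + h^2) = h*(h + 4)*(h^2 + h) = h*(h + 1)*(h + 4)*(h)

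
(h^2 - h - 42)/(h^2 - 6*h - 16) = (-h^2 + h + 42)/(-h^2 + 6*h + 16)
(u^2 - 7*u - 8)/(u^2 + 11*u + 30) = (u^2 - 7*u - 8)/(u^2 + 11*u + 30)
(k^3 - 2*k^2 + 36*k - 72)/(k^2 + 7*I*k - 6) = (k^2 + k*(-2 - 6*I) + 12*I)/(k + I)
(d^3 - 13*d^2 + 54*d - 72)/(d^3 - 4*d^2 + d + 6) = (d^2 - 10*d + 24)/(d^2 - d - 2)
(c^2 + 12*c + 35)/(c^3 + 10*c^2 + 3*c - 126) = (c + 5)/(c^2 + 3*c - 18)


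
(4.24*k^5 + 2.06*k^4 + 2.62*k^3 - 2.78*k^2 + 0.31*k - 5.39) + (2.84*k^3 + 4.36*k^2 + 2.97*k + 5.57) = 4.24*k^5 + 2.06*k^4 + 5.46*k^3 + 1.58*k^2 + 3.28*k + 0.180000000000001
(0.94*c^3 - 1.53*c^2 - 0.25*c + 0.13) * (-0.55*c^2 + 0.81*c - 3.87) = -0.517*c^5 + 1.6029*c^4 - 4.7396*c^3 + 5.6471*c^2 + 1.0728*c - 0.5031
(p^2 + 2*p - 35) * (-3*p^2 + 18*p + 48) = -3*p^4 + 12*p^3 + 189*p^2 - 534*p - 1680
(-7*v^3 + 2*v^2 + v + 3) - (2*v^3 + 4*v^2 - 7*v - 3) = -9*v^3 - 2*v^2 + 8*v + 6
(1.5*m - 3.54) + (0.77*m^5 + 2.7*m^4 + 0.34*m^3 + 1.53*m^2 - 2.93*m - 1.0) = 0.77*m^5 + 2.7*m^4 + 0.34*m^3 + 1.53*m^2 - 1.43*m - 4.54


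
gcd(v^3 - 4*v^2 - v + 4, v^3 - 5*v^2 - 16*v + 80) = v - 4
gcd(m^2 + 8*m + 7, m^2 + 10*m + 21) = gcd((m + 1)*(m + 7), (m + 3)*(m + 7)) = m + 7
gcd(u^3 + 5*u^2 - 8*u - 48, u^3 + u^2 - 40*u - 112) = u^2 + 8*u + 16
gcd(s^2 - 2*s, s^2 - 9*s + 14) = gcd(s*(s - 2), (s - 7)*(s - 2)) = s - 2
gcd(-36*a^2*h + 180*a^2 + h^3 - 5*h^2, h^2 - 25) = h - 5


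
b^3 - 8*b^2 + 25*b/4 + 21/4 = (b - 7)*(b - 3/2)*(b + 1/2)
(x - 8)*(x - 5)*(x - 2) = x^3 - 15*x^2 + 66*x - 80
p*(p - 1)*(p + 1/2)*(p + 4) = p^4 + 7*p^3/2 - 5*p^2/2 - 2*p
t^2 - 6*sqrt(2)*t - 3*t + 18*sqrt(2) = (t - 3)*(t - 6*sqrt(2))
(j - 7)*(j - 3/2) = j^2 - 17*j/2 + 21/2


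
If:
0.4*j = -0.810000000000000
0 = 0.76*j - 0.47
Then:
No Solution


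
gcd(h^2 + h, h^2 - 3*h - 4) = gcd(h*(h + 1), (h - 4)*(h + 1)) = h + 1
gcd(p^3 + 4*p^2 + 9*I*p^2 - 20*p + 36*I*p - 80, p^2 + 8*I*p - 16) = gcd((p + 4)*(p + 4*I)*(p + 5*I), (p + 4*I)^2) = p + 4*I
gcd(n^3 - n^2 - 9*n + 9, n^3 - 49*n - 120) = n + 3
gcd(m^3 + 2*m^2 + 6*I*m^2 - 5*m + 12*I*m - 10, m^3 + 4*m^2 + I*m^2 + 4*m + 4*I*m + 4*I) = m^2 + m*(2 + I) + 2*I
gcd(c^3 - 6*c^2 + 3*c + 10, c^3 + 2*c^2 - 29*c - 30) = c^2 - 4*c - 5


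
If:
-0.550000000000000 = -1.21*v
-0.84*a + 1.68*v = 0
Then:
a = 0.91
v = 0.45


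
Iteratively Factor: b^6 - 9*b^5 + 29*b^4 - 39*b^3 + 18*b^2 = (b - 3)*(b^5 - 6*b^4 + 11*b^3 - 6*b^2) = b*(b - 3)*(b^4 - 6*b^3 + 11*b^2 - 6*b) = b^2*(b - 3)*(b^3 - 6*b^2 + 11*b - 6) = b^2*(b - 3)*(b - 1)*(b^2 - 5*b + 6) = b^2*(b - 3)*(b - 2)*(b - 1)*(b - 3)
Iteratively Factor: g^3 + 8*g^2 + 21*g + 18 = (g + 3)*(g^2 + 5*g + 6) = (g + 3)^2*(g + 2)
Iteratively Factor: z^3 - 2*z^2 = (z - 2)*(z^2) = z*(z - 2)*(z)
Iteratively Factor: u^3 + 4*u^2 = (u)*(u^2 + 4*u) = u^2*(u + 4)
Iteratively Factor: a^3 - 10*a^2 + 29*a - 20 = (a - 4)*(a^2 - 6*a + 5) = (a - 5)*(a - 4)*(a - 1)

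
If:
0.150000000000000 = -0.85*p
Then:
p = -0.18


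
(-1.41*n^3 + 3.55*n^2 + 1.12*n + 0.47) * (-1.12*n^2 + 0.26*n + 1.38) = 1.5792*n^5 - 4.3426*n^4 - 2.2772*n^3 + 4.6638*n^2 + 1.6678*n + 0.6486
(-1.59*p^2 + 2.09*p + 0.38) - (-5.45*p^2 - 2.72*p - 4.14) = 3.86*p^2 + 4.81*p + 4.52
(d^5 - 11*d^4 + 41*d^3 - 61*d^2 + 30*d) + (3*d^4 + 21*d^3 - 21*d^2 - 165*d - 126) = d^5 - 8*d^4 + 62*d^3 - 82*d^2 - 135*d - 126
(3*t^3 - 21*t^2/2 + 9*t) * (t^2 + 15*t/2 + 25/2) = 3*t^5 + 12*t^4 - 129*t^3/4 - 255*t^2/4 + 225*t/2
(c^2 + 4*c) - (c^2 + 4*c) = 0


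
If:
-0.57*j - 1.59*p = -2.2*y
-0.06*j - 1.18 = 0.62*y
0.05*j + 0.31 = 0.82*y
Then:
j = -14.46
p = 4.49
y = -0.50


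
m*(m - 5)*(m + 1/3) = m^3 - 14*m^2/3 - 5*m/3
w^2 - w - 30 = (w - 6)*(w + 5)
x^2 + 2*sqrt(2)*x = x*(x + 2*sqrt(2))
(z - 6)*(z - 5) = z^2 - 11*z + 30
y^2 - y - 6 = (y - 3)*(y + 2)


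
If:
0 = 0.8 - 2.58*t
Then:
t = 0.31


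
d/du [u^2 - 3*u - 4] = 2*u - 3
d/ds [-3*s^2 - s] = -6*s - 1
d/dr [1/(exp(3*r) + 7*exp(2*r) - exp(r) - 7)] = (-3*exp(2*r) - 14*exp(r) + 1)*exp(r)/(exp(3*r) + 7*exp(2*r) - exp(r) - 7)^2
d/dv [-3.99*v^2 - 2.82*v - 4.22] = -7.98*v - 2.82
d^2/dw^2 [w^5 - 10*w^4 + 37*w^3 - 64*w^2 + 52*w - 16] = 20*w^3 - 120*w^2 + 222*w - 128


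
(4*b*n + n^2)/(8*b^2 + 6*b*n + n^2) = n/(2*b + n)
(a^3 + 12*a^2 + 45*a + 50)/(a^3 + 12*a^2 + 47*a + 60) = (a^2 + 7*a + 10)/(a^2 + 7*a + 12)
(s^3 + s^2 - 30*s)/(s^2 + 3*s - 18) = s*(s - 5)/(s - 3)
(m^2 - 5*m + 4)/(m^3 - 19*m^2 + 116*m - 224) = (m - 1)/(m^2 - 15*m + 56)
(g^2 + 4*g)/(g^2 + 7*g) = (g + 4)/(g + 7)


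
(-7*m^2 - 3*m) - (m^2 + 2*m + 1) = -8*m^2 - 5*m - 1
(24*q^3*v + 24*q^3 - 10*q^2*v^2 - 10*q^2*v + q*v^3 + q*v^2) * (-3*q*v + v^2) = -72*q^4*v^2 - 72*q^4*v + 54*q^3*v^3 + 54*q^3*v^2 - 13*q^2*v^4 - 13*q^2*v^3 + q*v^5 + q*v^4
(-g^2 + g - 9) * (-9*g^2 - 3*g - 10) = 9*g^4 - 6*g^3 + 88*g^2 + 17*g + 90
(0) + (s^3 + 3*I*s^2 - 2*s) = s^3 + 3*I*s^2 - 2*s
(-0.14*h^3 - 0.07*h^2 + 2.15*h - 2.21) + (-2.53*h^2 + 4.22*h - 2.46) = -0.14*h^3 - 2.6*h^2 + 6.37*h - 4.67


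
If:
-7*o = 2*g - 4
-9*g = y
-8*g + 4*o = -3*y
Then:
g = 16/253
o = 140/253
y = -144/253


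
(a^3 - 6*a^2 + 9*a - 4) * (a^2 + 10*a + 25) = a^5 + 4*a^4 - 26*a^3 - 64*a^2 + 185*a - 100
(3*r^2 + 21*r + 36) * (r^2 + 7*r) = 3*r^4 + 42*r^3 + 183*r^2 + 252*r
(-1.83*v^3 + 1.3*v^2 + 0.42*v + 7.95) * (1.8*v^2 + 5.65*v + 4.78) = -3.294*v^5 - 7.9995*v^4 - 0.6464*v^3 + 22.897*v^2 + 46.9251*v + 38.001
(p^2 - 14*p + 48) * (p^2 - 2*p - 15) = p^4 - 16*p^3 + 61*p^2 + 114*p - 720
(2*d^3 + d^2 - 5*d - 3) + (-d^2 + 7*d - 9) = 2*d^3 + 2*d - 12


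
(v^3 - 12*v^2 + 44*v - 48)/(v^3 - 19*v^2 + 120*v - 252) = (v^2 - 6*v + 8)/(v^2 - 13*v + 42)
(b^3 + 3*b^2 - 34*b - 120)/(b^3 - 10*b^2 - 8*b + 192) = (b + 5)/(b - 8)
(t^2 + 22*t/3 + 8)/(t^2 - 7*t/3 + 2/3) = (3*t^2 + 22*t + 24)/(3*t^2 - 7*t + 2)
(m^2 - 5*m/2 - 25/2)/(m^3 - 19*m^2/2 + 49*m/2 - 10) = (2*m + 5)/(2*m^2 - 9*m + 4)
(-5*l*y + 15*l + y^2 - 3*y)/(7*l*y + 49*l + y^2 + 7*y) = (-5*l*y + 15*l + y^2 - 3*y)/(7*l*y + 49*l + y^2 + 7*y)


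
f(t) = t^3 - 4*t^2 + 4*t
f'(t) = 3*t^2 - 8*t + 4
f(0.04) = 0.15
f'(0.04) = 3.68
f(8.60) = 374.62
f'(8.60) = 157.08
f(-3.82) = -129.39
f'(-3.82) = 78.34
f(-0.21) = -1.03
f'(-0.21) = 5.81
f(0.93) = 1.06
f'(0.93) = -0.85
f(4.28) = 22.25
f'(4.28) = 24.72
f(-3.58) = -111.47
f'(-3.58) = 71.09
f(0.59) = 1.17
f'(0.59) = 0.32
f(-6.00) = -384.00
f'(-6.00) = 160.00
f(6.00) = 96.00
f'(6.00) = 64.00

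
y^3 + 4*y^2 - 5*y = y*(y - 1)*(y + 5)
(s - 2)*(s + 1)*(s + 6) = s^3 + 5*s^2 - 8*s - 12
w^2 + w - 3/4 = (w - 1/2)*(w + 3/2)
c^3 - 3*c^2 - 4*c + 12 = (c - 3)*(c - 2)*(c + 2)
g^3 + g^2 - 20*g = g*(g - 4)*(g + 5)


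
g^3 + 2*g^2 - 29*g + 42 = (g - 3)*(g - 2)*(g + 7)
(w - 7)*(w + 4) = w^2 - 3*w - 28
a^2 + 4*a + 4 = (a + 2)^2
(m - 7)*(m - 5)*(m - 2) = m^3 - 14*m^2 + 59*m - 70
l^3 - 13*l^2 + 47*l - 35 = (l - 7)*(l - 5)*(l - 1)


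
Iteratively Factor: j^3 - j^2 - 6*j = (j - 3)*(j^2 + 2*j) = (j - 3)*(j + 2)*(j)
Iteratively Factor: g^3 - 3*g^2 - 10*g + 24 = (g - 4)*(g^2 + g - 6) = (g - 4)*(g - 2)*(g + 3)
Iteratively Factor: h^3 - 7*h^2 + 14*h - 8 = (h - 2)*(h^2 - 5*h + 4) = (h - 4)*(h - 2)*(h - 1)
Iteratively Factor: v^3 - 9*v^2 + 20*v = (v - 4)*(v^2 - 5*v) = v*(v - 4)*(v - 5)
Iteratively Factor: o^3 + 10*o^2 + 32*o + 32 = (o + 4)*(o^2 + 6*o + 8) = (o + 4)^2*(o + 2)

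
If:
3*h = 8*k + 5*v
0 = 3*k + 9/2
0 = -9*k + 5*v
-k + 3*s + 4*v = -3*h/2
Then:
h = -17/2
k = -3/2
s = 147/20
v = -27/10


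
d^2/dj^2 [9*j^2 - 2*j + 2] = 18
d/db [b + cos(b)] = 1 - sin(b)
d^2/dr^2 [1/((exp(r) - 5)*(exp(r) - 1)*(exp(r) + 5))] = (9*exp(5*r) - 11*exp(4*r) - 46*exp(3*r) - 150*exp(2*r) + 725*exp(r) + 625)*exp(r)/(exp(9*r) - 3*exp(8*r) - 72*exp(7*r) + 224*exp(6*r) + 1650*exp(5*r) - 5550*exp(4*r) - 10000*exp(3*r) + 45000*exp(2*r) - 46875*exp(r) + 15625)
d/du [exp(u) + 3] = exp(u)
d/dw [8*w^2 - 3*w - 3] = 16*w - 3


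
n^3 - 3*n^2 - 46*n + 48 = (n - 8)*(n - 1)*(n + 6)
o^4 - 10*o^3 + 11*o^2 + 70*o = o*(o - 7)*(o - 5)*(o + 2)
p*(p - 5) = p^2 - 5*p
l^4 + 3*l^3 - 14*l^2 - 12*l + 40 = (l - 2)^2*(l + 2)*(l + 5)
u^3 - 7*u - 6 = (u - 3)*(u + 1)*(u + 2)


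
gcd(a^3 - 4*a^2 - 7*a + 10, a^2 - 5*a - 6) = 1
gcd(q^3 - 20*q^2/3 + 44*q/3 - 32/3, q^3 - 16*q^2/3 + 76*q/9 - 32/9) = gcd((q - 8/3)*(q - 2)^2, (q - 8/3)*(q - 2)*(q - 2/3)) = q^2 - 14*q/3 + 16/3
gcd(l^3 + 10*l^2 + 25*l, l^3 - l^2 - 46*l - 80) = l + 5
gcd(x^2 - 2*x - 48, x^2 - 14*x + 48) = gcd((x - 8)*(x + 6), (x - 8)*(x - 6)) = x - 8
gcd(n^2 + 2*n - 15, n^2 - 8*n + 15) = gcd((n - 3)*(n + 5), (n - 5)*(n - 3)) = n - 3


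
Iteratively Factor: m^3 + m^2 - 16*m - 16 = (m + 4)*(m^2 - 3*m - 4) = (m + 1)*(m + 4)*(m - 4)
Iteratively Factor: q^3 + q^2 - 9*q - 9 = (q + 1)*(q^2 - 9) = (q + 1)*(q + 3)*(q - 3)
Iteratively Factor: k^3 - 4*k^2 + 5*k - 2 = (k - 1)*(k^2 - 3*k + 2) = (k - 1)^2*(k - 2)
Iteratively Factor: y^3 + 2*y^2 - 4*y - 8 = (y + 2)*(y^2 - 4) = (y - 2)*(y + 2)*(y + 2)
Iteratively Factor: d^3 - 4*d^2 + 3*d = (d - 1)*(d^2 - 3*d) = (d - 3)*(d - 1)*(d)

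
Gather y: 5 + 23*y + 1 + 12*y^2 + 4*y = 12*y^2 + 27*y + 6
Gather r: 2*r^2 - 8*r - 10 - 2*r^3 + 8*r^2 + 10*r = -2*r^3 + 10*r^2 + 2*r - 10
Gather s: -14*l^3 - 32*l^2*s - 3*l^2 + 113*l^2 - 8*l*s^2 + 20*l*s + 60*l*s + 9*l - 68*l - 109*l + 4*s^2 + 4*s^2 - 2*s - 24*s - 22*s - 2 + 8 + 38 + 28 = -14*l^3 + 110*l^2 - 168*l + s^2*(8 - 8*l) + s*(-32*l^2 + 80*l - 48) + 72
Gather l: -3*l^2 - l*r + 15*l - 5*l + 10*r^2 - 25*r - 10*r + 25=-3*l^2 + l*(10 - r) + 10*r^2 - 35*r + 25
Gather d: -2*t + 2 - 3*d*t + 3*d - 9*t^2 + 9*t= d*(3 - 3*t) - 9*t^2 + 7*t + 2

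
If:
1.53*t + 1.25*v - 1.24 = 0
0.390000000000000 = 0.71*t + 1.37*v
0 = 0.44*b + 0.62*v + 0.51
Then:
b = -0.83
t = 1.00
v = -0.23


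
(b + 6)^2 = b^2 + 12*b + 36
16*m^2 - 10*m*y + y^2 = (-8*m + y)*(-2*m + y)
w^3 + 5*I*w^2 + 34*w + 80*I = (w - 5*I)*(w + 2*I)*(w + 8*I)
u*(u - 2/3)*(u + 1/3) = u^3 - u^2/3 - 2*u/9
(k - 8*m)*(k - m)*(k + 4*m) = k^3 - 5*k^2*m - 28*k*m^2 + 32*m^3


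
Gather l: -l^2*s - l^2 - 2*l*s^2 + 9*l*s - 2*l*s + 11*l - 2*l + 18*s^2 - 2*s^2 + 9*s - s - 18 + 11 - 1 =l^2*(-s - 1) + l*(-2*s^2 + 7*s + 9) + 16*s^2 + 8*s - 8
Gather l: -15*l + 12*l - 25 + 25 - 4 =-3*l - 4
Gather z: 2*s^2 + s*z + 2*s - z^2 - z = 2*s^2 + 2*s - z^2 + z*(s - 1)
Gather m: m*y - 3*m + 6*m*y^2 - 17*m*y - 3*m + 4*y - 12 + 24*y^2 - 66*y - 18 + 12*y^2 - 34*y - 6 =m*(6*y^2 - 16*y - 6) + 36*y^2 - 96*y - 36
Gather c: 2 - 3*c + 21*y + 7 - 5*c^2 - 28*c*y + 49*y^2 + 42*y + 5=-5*c^2 + c*(-28*y - 3) + 49*y^2 + 63*y + 14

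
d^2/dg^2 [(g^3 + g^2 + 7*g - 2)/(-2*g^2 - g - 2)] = 2*(-23*g^3 + 30*g^2 + 84*g + 4)/(8*g^6 + 12*g^5 + 30*g^4 + 25*g^3 + 30*g^2 + 12*g + 8)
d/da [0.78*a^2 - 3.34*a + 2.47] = 1.56*a - 3.34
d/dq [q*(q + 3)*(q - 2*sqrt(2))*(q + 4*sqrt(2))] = 4*q^3 + 6*sqrt(2)*q^2 + 9*q^2 - 32*q + 12*sqrt(2)*q - 48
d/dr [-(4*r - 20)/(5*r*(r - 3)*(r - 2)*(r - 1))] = 4*(3*r^4 - 32*r^3 + 101*r^2 - 110*r + 30)/(5*r^2*(r^6 - 12*r^5 + 58*r^4 - 144*r^3 + 193*r^2 - 132*r + 36))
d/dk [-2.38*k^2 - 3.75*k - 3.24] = -4.76*k - 3.75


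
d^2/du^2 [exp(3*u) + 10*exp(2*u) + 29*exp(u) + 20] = (9*exp(2*u) + 40*exp(u) + 29)*exp(u)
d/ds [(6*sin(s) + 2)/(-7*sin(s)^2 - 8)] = 2*(21*sin(s)^2 + 14*sin(s) - 24)*cos(s)/(7*sin(s)^2 + 8)^2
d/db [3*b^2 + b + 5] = 6*b + 1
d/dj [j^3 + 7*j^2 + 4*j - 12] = 3*j^2 + 14*j + 4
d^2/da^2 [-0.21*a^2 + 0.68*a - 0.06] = -0.420000000000000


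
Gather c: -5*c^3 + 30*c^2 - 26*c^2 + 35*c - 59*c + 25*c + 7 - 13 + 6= -5*c^3 + 4*c^2 + c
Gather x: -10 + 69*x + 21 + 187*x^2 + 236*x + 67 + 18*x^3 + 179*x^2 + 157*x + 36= 18*x^3 + 366*x^2 + 462*x + 114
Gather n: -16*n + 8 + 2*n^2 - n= 2*n^2 - 17*n + 8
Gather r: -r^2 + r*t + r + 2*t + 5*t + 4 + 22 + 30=-r^2 + r*(t + 1) + 7*t + 56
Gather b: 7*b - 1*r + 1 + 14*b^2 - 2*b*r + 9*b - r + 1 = 14*b^2 + b*(16 - 2*r) - 2*r + 2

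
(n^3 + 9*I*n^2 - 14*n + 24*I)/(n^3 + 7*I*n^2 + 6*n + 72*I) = (n - I)/(n - 3*I)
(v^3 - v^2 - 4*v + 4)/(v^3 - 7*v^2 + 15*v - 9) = (v^2 - 4)/(v^2 - 6*v + 9)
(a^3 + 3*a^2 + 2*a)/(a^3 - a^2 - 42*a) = (a^2 + 3*a + 2)/(a^2 - a - 42)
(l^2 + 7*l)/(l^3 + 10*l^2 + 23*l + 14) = l/(l^2 + 3*l + 2)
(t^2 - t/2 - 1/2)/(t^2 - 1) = (t + 1/2)/(t + 1)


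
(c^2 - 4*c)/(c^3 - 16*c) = 1/(c + 4)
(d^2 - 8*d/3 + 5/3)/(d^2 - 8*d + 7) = (d - 5/3)/(d - 7)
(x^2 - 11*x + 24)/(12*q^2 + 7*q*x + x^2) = (x^2 - 11*x + 24)/(12*q^2 + 7*q*x + x^2)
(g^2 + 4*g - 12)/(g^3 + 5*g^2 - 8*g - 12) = 1/(g + 1)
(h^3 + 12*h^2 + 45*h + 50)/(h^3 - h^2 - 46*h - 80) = (h + 5)/(h - 8)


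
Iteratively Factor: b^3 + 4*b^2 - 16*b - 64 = (b - 4)*(b^2 + 8*b + 16) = (b - 4)*(b + 4)*(b + 4)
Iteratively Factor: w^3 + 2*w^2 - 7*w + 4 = (w - 1)*(w^2 + 3*w - 4) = (w - 1)*(w + 4)*(w - 1)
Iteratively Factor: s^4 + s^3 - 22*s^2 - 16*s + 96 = (s - 4)*(s^3 + 5*s^2 - 2*s - 24) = (s - 4)*(s + 4)*(s^2 + s - 6) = (s - 4)*(s + 3)*(s + 4)*(s - 2)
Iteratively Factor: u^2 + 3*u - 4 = (u + 4)*(u - 1)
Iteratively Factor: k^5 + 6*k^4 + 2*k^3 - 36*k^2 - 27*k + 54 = (k + 3)*(k^4 + 3*k^3 - 7*k^2 - 15*k + 18) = (k - 2)*(k + 3)*(k^3 + 5*k^2 + 3*k - 9) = (k - 2)*(k - 1)*(k + 3)*(k^2 + 6*k + 9) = (k - 2)*(k - 1)*(k + 3)^2*(k + 3)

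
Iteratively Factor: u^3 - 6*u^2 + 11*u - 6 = (u - 2)*(u^2 - 4*u + 3) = (u - 2)*(u - 1)*(u - 3)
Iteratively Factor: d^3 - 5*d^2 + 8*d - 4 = (d - 2)*(d^2 - 3*d + 2) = (d - 2)*(d - 1)*(d - 2)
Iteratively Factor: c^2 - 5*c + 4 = (c - 1)*(c - 4)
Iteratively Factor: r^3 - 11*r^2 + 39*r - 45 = (r - 3)*(r^2 - 8*r + 15) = (r - 3)^2*(r - 5)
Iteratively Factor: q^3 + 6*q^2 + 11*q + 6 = (q + 1)*(q^2 + 5*q + 6) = (q + 1)*(q + 3)*(q + 2)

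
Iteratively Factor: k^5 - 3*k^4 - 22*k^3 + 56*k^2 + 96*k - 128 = (k - 4)*(k^4 + k^3 - 18*k^2 - 16*k + 32) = (k - 4)*(k + 2)*(k^3 - k^2 - 16*k + 16) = (k - 4)^2*(k + 2)*(k^2 + 3*k - 4) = (k - 4)^2*(k - 1)*(k + 2)*(k + 4)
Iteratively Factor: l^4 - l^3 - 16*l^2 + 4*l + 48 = (l - 2)*(l^3 + l^2 - 14*l - 24) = (l - 2)*(l + 2)*(l^2 - l - 12) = (l - 2)*(l + 2)*(l + 3)*(l - 4)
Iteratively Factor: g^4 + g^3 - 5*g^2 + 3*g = (g)*(g^3 + g^2 - 5*g + 3) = g*(g - 1)*(g^2 + 2*g - 3) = g*(g - 1)^2*(g + 3)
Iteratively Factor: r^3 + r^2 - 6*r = (r + 3)*(r^2 - 2*r) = r*(r + 3)*(r - 2)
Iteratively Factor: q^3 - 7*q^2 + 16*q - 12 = (q - 2)*(q^2 - 5*q + 6) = (q - 2)^2*(q - 3)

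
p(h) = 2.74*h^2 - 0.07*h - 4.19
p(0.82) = -2.41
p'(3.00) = 16.37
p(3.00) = 20.26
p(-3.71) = 33.78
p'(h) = 5.48*h - 0.07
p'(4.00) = 21.85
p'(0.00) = -0.07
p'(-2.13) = -11.74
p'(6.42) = 35.11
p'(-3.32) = -18.26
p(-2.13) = 8.39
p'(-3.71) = -20.40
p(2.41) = 11.56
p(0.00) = -4.19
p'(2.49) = 13.58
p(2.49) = 12.62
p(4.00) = 39.37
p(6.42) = 108.29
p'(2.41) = 13.14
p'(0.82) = 4.42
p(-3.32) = 26.24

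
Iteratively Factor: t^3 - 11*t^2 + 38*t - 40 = (t - 4)*(t^2 - 7*t + 10) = (t - 4)*(t - 2)*(t - 5)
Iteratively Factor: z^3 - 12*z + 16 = (z - 2)*(z^2 + 2*z - 8) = (z - 2)*(z + 4)*(z - 2)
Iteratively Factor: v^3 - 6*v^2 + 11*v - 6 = (v - 1)*(v^2 - 5*v + 6) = (v - 2)*(v - 1)*(v - 3)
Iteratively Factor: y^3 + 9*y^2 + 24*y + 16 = (y + 1)*(y^2 + 8*y + 16) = (y + 1)*(y + 4)*(y + 4)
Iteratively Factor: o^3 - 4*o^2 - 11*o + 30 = (o - 5)*(o^2 + o - 6) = (o - 5)*(o + 3)*(o - 2)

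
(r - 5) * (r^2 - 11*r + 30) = r^3 - 16*r^2 + 85*r - 150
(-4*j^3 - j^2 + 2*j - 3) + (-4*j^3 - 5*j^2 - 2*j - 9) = -8*j^3 - 6*j^2 - 12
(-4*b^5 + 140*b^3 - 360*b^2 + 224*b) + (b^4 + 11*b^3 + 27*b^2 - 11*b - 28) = -4*b^5 + b^4 + 151*b^3 - 333*b^2 + 213*b - 28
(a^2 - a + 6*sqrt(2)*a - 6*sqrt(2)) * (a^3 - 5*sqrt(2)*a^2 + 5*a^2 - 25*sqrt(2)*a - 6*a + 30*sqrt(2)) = a^5 + sqrt(2)*a^4 + 4*a^4 - 71*a^3 + 4*sqrt(2)*a^3 - 234*a^2 - 11*sqrt(2)*a^2 + 6*sqrt(2)*a + 660*a - 360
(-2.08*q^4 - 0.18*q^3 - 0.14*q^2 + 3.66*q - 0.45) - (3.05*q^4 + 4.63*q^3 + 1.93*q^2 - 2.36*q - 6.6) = -5.13*q^4 - 4.81*q^3 - 2.07*q^2 + 6.02*q + 6.15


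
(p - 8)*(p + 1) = p^2 - 7*p - 8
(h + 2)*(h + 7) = h^2 + 9*h + 14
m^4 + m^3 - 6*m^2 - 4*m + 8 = (m - 2)*(m - 1)*(m + 2)^2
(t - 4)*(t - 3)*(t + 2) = t^3 - 5*t^2 - 2*t + 24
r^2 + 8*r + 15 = (r + 3)*(r + 5)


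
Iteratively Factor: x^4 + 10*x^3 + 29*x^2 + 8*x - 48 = (x + 3)*(x^3 + 7*x^2 + 8*x - 16) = (x + 3)*(x + 4)*(x^2 + 3*x - 4) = (x - 1)*(x + 3)*(x + 4)*(x + 4)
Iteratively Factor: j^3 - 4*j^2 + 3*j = (j - 3)*(j^2 - j) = j*(j - 3)*(j - 1)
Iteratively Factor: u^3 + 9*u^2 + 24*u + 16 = (u + 1)*(u^2 + 8*u + 16) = (u + 1)*(u + 4)*(u + 4)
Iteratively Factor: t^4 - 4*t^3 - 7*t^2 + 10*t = (t - 1)*(t^3 - 3*t^2 - 10*t) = (t - 1)*(t + 2)*(t^2 - 5*t) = t*(t - 1)*(t + 2)*(t - 5)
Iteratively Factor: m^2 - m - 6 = (m - 3)*(m + 2)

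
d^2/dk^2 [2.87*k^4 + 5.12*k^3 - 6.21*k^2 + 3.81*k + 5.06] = 34.44*k^2 + 30.72*k - 12.42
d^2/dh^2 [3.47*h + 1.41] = 0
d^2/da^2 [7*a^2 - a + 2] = 14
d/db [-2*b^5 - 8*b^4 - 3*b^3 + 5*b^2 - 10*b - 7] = -10*b^4 - 32*b^3 - 9*b^2 + 10*b - 10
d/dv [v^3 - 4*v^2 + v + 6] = 3*v^2 - 8*v + 1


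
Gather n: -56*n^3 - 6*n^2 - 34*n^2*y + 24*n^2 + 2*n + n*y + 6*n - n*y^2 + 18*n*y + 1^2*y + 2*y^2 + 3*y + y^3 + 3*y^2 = -56*n^3 + n^2*(18 - 34*y) + n*(-y^2 + 19*y + 8) + y^3 + 5*y^2 + 4*y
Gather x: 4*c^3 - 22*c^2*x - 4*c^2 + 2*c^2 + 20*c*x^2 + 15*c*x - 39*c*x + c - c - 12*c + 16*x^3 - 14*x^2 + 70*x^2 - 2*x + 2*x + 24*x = 4*c^3 - 2*c^2 - 12*c + 16*x^3 + x^2*(20*c + 56) + x*(-22*c^2 - 24*c + 24)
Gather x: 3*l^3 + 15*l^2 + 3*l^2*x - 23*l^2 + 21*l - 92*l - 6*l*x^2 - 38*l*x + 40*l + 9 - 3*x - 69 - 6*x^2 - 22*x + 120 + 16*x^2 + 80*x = 3*l^3 - 8*l^2 - 31*l + x^2*(10 - 6*l) + x*(3*l^2 - 38*l + 55) + 60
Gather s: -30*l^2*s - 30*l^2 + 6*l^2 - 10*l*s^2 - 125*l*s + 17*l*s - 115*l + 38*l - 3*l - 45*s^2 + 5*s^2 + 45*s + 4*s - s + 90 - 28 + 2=-24*l^2 - 80*l + s^2*(-10*l - 40) + s*(-30*l^2 - 108*l + 48) + 64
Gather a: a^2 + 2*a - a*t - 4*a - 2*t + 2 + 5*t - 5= a^2 + a*(-t - 2) + 3*t - 3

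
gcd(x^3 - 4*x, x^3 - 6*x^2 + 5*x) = x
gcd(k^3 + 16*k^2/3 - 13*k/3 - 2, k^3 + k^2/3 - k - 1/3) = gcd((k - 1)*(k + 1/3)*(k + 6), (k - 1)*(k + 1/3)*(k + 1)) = k^2 - 2*k/3 - 1/3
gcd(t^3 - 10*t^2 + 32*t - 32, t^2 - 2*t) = t - 2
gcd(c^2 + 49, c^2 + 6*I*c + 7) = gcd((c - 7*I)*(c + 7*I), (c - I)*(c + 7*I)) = c + 7*I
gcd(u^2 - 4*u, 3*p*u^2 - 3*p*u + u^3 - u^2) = u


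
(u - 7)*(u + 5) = u^2 - 2*u - 35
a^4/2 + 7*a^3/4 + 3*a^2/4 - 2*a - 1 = (a/2 + 1)*(a - 1)*(a + 1/2)*(a + 2)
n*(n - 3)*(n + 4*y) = n^3 + 4*n^2*y - 3*n^2 - 12*n*y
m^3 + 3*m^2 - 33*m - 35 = (m - 5)*(m + 1)*(m + 7)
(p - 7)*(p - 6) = p^2 - 13*p + 42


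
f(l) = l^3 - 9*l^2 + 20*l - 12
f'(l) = 3*l^2 - 18*l + 20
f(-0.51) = -24.67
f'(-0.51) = 29.96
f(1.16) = 0.65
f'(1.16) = 3.16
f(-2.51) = -134.71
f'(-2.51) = 84.08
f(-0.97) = -40.78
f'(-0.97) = 40.28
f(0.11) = -9.91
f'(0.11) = 18.06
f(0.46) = -4.61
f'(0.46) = 12.35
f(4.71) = -12.97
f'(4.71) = 1.77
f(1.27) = 0.93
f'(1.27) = 1.98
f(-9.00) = -1650.00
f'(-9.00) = 425.00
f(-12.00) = -3276.00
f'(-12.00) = 668.00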